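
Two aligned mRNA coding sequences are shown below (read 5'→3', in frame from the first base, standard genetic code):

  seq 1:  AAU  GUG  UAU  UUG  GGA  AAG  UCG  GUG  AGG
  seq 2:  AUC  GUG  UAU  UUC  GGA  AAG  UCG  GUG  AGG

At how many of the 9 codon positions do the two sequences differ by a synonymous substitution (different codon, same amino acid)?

Codon 1: AAU Asn / AUC Ile — nonsynonymous.
Codon 2: GUG Val / GUG Val — identical.
Codon 3: UAU Tyr / UAU Tyr — identical.
Codon 4: UUG Leu / UUC Phe — nonsynonymous.
Codon 5: GGA Gly / GGA Gly — identical.
Codon 6: AAG Lys / AAG Lys — identical.
Codon 7: UCG Ser / UCG Ser — identical.
Codon 8: GUG Val / GUG Val — identical.
Codon 9: AGG Arg / AGG Arg — identical.
Synonymous differences: 0.

0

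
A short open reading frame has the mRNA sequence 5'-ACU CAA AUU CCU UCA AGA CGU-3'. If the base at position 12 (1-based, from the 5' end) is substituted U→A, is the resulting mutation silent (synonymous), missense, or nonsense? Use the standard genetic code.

silent

Position 12 falls in codon 4: CCU → Pro.
After the substitution the codon is CCA → Pro.
Both encode Pro, so the change is synonymous.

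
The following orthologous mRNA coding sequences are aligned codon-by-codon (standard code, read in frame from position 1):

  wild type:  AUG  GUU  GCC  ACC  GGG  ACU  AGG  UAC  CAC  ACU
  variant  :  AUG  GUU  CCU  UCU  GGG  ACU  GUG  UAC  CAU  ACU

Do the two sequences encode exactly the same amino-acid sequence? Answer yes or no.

Codon 1: AUG Met / AUG Met — identical.
Codon 2: GUU Val / GUU Val — identical.
Codon 3: GCC Ala / CCU Pro — nonsynonymous.
Codon 4: ACC Thr / UCU Ser — nonsynonymous.
Codon 5: GGG Gly / GGG Gly — identical.
Codon 6: ACU Thr / ACU Thr — identical.
Codon 7: AGG Arg / GUG Val — nonsynonymous.
Codon 8: UAC Tyr / UAC Tyr — identical.
Codon 9: CAC His / CAU His — synonymous.
Codon 10: ACU Thr / ACU Thr — identical.
Nonsynonymous differences: 3 → different protein.

no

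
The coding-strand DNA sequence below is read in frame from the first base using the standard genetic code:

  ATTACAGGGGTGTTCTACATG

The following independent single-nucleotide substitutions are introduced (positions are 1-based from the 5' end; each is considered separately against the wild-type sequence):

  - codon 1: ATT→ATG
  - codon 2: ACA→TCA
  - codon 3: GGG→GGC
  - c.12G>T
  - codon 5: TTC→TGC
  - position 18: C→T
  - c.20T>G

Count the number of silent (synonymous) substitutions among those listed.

3

Codon 1: ATT (Ile) → ATG (Met) — missense.
Codon 2: ACA (Thr) → TCA (Ser) — missense.
Codon 3: GGG (Gly) → GGC (Gly) — synonymous.
Codon 4: GTG (Val) → GTT (Val) — synonymous.
Codon 5: TTC (Phe) → TGC (Cys) — missense.
Codon 6: TAC (Tyr) → TAT (Tyr) — synonymous.
Codon 7: ATG (Met) → AGG (Arg) — missense.
Synonymous: 3 of 7.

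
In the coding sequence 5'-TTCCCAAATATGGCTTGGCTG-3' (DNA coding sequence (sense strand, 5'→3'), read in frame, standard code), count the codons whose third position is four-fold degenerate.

Codon 1 TTC (Phe): third position 2-fold.
Codon 2 CCA (Pro): third position 4-fold.
Codon 3 AAT (Asn): third position 2-fold.
Codon 4 ATG (Met): third position 1-fold.
Codon 5 GCT (Ala): third position 4-fold.
Codon 6 TGG (Trp): third position 1-fold.
Codon 7 CTG (Leu): third position 4-fold.
Four-fold degenerate third positions: 3.

3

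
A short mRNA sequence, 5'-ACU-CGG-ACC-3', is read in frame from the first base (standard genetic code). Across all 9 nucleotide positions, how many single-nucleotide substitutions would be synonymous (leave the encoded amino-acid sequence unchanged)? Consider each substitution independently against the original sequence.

Codon 1 (ACU, Thr): 3 synonymous substitutions.
Codon 2 (CGG, Arg): 4 synonymous substitutions.
Codon 3 (ACC, Thr): 3 synonymous substitutions.
Total: 3 + 4 + 3 = 10.

10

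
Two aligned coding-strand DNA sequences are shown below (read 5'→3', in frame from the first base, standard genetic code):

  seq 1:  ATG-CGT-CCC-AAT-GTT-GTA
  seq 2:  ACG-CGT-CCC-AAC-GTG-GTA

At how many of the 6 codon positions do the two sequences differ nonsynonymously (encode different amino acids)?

Codon 1: ATG Met / ACG Thr — nonsynonymous.
Codon 2: CGT Arg / CGT Arg — identical.
Codon 3: CCC Pro / CCC Pro — identical.
Codon 4: AAT Asn / AAC Asn — synonymous.
Codon 5: GTT Val / GTG Val — synonymous.
Codon 6: GTA Val / GTA Val — identical.
Nonsynonymous differences: 1.

1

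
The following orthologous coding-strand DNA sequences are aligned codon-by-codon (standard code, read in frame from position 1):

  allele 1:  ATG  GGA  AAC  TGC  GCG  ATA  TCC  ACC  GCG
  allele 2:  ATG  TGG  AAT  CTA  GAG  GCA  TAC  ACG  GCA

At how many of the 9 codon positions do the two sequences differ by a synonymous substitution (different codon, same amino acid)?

Codon 1: ATG Met / ATG Met — identical.
Codon 2: GGA Gly / TGG Trp — nonsynonymous.
Codon 3: AAC Asn / AAT Asn — synonymous.
Codon 4: TGC Cys / CTA Leu — nonsynonymous.
Codon 5: GCG Ala / GAG Glu — nonsynonymous.
Codon 6: ATA Ile / GCA Ala — nonsynonymous.
Codon 7: TCC Ser / TAC Tyr — nonsynonymous.
Codon 8: ACC Thr / ACG Thr — synonymous.
Codon 9: GCG Ala / GCA Ala — synonymous.
Synonymous differences: 3.

3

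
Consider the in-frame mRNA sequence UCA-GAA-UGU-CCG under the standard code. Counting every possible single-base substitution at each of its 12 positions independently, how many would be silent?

8

Codon 1 (UCA, Ser): 3 synonymous substitutions.
Codon 2 (GAA, Glu): 1 synonymous substitution.
Codon 3 (UGU, Cys): 1 synonymous substitution.
Codon 4 (CCG, Pro): 3 synonymous substitutions.
Total: 3 + 1 + 1 + 3 = 8.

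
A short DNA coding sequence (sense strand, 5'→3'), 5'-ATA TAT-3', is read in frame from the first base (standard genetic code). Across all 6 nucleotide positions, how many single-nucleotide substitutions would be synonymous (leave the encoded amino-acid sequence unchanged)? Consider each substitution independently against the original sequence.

3

Codon 1 (ATA, Ile): 2 synonymous substitutions.
Codon 2 (TAT, Tyr): 1 synonymous substitution.
Total: 2 + 1 = 3.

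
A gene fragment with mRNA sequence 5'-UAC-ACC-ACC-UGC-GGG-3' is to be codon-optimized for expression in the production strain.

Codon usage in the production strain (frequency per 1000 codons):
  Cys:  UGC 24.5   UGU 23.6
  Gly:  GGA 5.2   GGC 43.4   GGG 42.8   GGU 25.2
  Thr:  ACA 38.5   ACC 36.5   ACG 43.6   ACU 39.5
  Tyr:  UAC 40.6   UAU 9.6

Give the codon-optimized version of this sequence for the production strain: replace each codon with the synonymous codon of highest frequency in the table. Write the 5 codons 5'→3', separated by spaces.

Codon 1 (Tyr): best is UAC at 40.6.
Codon 2 (Thr): best is ACG at 43.6.
Codon 3 (Thr): best is ACG at 43.6.
Codon 4 (Cys): best is UGC at 24.5.
Codon 5 (Gly): best is GGC at 43.4.

UAC ACG ACG UGC GGC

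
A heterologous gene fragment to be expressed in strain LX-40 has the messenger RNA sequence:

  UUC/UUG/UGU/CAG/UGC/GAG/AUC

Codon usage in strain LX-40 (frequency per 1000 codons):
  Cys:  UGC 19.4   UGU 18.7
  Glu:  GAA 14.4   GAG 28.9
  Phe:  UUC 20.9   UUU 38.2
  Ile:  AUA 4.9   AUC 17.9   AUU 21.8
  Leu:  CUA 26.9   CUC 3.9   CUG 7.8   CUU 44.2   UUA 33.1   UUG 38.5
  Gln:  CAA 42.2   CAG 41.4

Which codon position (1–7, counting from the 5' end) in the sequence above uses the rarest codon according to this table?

Codon 1 UUC (Phe): 20.9 per 1000.
Codon 2 UUG (Leu): 38.5 per 1000.
Codon 3 UGU (Cys): 18.7 per 1000.
Codon 4 CAG (Gln): 41.4 per 1000.
Codon 5 UGC (Cys): 19.4 per 1000.
Codon 6 GAG (Glu): 28.9 per 1000.
Codon 7 AUC (Ile): 17.9 per 1000.
Lowest frequency is 17.9 at codon 7.

7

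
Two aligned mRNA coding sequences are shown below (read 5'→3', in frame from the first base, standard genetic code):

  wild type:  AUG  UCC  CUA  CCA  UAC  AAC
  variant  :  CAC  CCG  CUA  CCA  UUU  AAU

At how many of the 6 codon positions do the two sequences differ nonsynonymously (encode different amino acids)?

3

Codon 1: AUG Met / CAC His — nonsynonymous.
Codon 2: UCC Ser / CCG Pro — nonsynonymous.
Codon 3: CUA Leu / CUA Leu — identical.
Codon 4: CCA Pro / CCA Pro — identical.
Codon 5: UAC Tyr / UUU Phe — nonsynonymous.
Codon 6: AAC Asn / AAU Asn — synonymous.
Nonsynonymous differences: 3.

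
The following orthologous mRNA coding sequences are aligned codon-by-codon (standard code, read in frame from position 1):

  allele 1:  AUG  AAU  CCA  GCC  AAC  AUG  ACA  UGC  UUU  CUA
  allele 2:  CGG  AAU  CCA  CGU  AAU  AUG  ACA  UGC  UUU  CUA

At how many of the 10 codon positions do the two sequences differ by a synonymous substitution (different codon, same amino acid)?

Codon 1: AUG Met / CGG Arg — nonsynonymous.
Codon 2: AAU Asn / AAU Asn — identical.
Codon 3: CCA Pro / CCA Pro — identical.
Codon 4: GCC Ala / CGU Arg — nonsynonymous.
Codon 5: AAC Asn / AAU Asn — synonymous.
Codon 6: AUG Met / AUG Met — identical.
Codon 7: ACA Thr / ACA Thr — identical.
Codon 8: UGC Cys / UGC Cys — identical.
Codon 9: UUU Phe / UUU Phe — identical.
Codon 10: CUA Leu / CUA Leu — identical.
Synonymous differences: 1.

1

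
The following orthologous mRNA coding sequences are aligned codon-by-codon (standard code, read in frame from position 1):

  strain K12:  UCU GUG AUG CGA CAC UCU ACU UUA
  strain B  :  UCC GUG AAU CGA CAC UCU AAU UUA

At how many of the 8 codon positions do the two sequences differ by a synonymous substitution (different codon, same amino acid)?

1

Codon 1: UCU Ser / UCC Ser — synonymous.
Codon 2: GUG Val / GUG Val — identical.
Codon 3: AUG Met / AAU Asn — nonsynonymous.
Codon 4: CGA Arg / CGA Arg — identical.
Codon 5: CAC His / CAC His — identical.
Codon 6: UCU Ser / UCU Ser — identical.
Codon 7: ACU Thr / AAU Asn — nonsynonymous.
Codon 8: UUA Leu / UUA Leu — identical.
Synonymous differences: 1.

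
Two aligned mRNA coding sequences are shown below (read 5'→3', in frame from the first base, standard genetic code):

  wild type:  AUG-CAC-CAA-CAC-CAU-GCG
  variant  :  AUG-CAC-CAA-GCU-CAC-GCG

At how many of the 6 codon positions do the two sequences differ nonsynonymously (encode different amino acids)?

1

Codon 1: AUG Met / AUG Met — identical.
Codon 2: CAC His / CAC His — identical.
Codon 3: CAA Gln / CAA Gln — identical.
Codon 4: CAC His / GCU Ala — nonsynonymous.
Codon 5: CAU His / CAC His — synonymous.
Codon 6: GCG Ala / GCG Ala — identical.
Nonsynonymous differences: 1.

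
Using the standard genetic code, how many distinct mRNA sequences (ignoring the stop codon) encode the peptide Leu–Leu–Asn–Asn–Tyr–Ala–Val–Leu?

Leu: 6 codons.
Leu: 6 codons.
Asn: 2 codons.
Asn: 2 codons.
Tyr: 2 codons.
Ala: 4 codons.
Val: 4 codons.
Leu: 6 codons.
6 × 6 × 2 × 2 × 2 × 4 × 4 × 6 = 27648.

27648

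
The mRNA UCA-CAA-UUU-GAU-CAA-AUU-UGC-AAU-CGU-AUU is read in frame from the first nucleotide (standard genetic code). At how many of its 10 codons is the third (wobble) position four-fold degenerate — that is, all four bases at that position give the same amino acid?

2

Codon 1 UCA (Ser): third position 4-fold.
Codon 2 CAA (Gln): third position 2-fold.
Codon 3 UUU (Phe): third position 2-fold.
Codon 4 GAU (Asp): third position 2-fold.
Codon 5 CAA (Gln): third position 2-fold.
Codon 6 AUU (Ile): third position 3-fold.
Codon 7 UGC (Cys): third position 2-fold.
Codon 8 AAU (Asn): third position 2-fold.
Codon 9 CGU (Arg): third position 4-fold.
Codon 10 AUU (Ile): third position 3-fold.
Four-fold degenerate third positions: 2.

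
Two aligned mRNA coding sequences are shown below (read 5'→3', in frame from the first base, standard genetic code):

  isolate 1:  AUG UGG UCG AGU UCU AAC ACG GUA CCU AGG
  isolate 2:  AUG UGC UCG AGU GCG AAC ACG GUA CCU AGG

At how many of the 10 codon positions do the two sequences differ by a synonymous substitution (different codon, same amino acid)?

Codon 1: AUG Met / AUG Met — identical.
Codon 2: UGG Trp / UGC Cys — nonsynonymous.
Codon 3: UCG Ser / UCG Ser — identical.
Codon 4: AGU Ser / AGU Ser — identical.
Codon 5: UCU Ser / GCG Ala — nonsynonymous.
Codon 6: AAC Asn / AAC Asn — identical.
Codon 7: ACG Thr / ACG Thr — identical.
Codon 8: GUA Val / GUA Val — identical.
Codon 9: CCU Pro / CCU Pro — identical.
Codon 10: AGG Arg / AGG Arg — identical.
Synonymous differences: 0.

0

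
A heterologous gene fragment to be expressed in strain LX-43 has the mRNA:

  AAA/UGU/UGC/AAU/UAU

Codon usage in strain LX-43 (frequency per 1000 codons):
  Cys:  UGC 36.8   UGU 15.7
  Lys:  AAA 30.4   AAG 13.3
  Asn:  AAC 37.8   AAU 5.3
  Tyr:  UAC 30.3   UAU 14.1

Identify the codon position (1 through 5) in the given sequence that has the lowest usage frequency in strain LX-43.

Codon 1 AAA (Lys): 30.4 per 1000.
Codon 2 UGU (Cys): 15.7 per 1000.
Codon 3 UGC (Cys): 36.8 per 1000.
Codon 4 AAU (Asn): 5.3 per 1000.
Codon 5 UAU (Tyr): 14.1 per 1000.
Lowest frequency is 5.3 at codon 4.

4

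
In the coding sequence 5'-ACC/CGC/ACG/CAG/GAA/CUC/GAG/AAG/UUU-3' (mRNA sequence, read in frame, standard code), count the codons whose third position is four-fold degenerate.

4

Codon 1 ACC (Thr): third position 4-fold.
Codon 2 CGC (Arg): third position 4-fold.
Codon 3 ACG (Thr): third position 4-fold.
Codon 4 CAG (Gln): third position 2-fold.
Codon 5 GAA (Glu): third position 2-fold.
Codon 6 CUC (Leu): third position 4-fold.
Codon 7 GAG (Glu): third position 2-fold.
Codon 8 AAG (Lys): third position 2-fold.
Codon 9 UUU (Phe): third position 2-fold.
Four-fold degenerate third positions: 4.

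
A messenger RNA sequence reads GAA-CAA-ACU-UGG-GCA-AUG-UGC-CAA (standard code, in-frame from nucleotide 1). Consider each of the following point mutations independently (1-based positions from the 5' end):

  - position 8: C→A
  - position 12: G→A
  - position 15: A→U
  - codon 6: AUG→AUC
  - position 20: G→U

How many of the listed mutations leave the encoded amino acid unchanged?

1

Codon 3: ACU (Thr) → AAU (Asn) — missense.
Codon 4: UGG (Trp) → UGA (Stop) — nonsense.
Codon 5: GCA (Ala) → GCU (Ala) — synonymous.
Codon 6: AUG (Met) → AUC (Ile) — missense.
Codon 7: UGC (Cys) → UUC (Phe) — missense.
Synonymous: 1 of 5.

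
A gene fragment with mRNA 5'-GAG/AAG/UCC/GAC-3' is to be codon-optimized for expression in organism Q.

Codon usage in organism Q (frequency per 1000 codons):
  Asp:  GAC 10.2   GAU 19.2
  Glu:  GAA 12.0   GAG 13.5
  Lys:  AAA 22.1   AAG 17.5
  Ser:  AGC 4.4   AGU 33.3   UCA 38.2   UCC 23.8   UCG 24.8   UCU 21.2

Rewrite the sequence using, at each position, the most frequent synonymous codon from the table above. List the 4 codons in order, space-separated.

GAG AAA UCA GAU

Codon 1 (Glu): best is GAG at 13.5.
Codon 2 (Lys): best is AAA at 22.1.
Codon 3 (Ser): best is UCA at 38.2.
Codon 4 (Asp): best is GAU at 19.2.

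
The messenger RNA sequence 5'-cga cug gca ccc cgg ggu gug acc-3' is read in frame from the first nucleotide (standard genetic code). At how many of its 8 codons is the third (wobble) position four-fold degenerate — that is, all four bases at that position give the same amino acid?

8

Codon 1 CGA (Arg): third position 4-fold.
Codon 2 CUG (Leu): third position 4-fold.
Codon 3 GCA (Ala): third position 4-fold.
Codon 4 CCC (Pro): third position 4-fold.
Codon 5 CGG (Arg): third position 4-fold.
Codon 6 GGU (Gly): third position 4-fold.
Codon 7 GUG (Val): third position 4-fold.
Codon 8 ACC (Thr): third position 4-fold.
Four-fold degenerate third positions: 8.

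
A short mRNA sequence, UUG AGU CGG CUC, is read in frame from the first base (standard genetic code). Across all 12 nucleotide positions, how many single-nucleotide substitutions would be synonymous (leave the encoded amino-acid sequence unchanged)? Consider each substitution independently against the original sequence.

Codon 1 (UUG, Leu): 2 synonymous substitutions.
Codon 2 (AGU, Ser): 1 synonymous substitution.
Codon 3 (CGG, Arg): 4 synonymous substitutions.
Codon 4 (CUC, Leu): 3 synonymous substitutions.
Total: 2 + 1 + 4 + 3 = 10.

10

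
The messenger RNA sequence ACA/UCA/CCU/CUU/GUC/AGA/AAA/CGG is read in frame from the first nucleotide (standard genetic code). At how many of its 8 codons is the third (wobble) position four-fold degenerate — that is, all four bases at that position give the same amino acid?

6

Codon 1 ACA (Thr): third position 4-fold.
Codon 2 UCA (Ser): third position 4-fold.
Codon 3 CCU (Pro): third position 4-fold.
Codon 4 CUU (Leu): third position 4-fold.
Codon 5 GUC (Val): third position 4-fold.
Codon 6 AGA (Arg): third position 2-fold.
Codon 7 AAA (Lys): third position 2-fold.
Codon 8 CGG (Arg): third position 4-fold.
Four-fold degenerate third positions: 6.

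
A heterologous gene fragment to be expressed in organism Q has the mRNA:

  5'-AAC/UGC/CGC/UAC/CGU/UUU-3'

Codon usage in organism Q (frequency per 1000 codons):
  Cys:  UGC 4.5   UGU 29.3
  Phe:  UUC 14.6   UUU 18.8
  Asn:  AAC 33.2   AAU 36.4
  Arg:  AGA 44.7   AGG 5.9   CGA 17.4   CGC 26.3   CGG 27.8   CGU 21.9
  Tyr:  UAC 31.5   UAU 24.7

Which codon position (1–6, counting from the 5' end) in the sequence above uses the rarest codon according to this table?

Codon 1 AAC (Asn): 33.2 per 1000.
Codon 2 UGC (Cys): 4.5 per 1000.
Codon 3 CGC (Arg): 26.3 per 1000.
Codon 4 UAC (Tyr): 31.5 per 1000.
Codon 5 CGU (Arg): 21.9 per 1000.
Codon 6 UUU (Phe): 18.8 per 1000.
Lowest frequency is 4.5 at codon 2.

2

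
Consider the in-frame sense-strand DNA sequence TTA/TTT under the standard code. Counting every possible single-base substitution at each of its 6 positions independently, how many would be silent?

3

Codon 1 (TTA, Leu): 2 synonymous substitutions.
Codon 2 (TTT, Phe): 1 synonymous substitution.
Total: 2 + 1 = 3.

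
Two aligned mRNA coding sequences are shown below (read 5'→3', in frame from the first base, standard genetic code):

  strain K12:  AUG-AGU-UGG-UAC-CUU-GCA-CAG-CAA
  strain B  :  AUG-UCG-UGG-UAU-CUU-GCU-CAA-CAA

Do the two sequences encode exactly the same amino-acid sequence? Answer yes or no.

Codon 1: AUG Met / AUG Met — identical.
Codon 2: AGU Ser / UCG Ser — synonymous.
Codon 3: UGG Trp / UGG Trp — identical.
Codon 4: UAC Tyr / UAU Tyr — synonymous.
Codon 5: CUU Leu / CUU Leu — identical.
Codon 6: GCA Ala / GCU Ala — synonymous.
Codon 7: CAG Gln / CAA Gln — synonymous.
Codon 8: CAA Gln / CAA Gln — identical.
Nonsynonymous differences: 0 → same protein.

yes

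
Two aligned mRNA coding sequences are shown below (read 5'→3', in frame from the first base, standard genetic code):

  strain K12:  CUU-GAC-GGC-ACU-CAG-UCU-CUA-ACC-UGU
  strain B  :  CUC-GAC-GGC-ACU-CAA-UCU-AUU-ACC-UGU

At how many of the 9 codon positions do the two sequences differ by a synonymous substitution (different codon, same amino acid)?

Codon 1: CUU Leu / CUC Leu — synonymous.
Codon 2: GAC Asp / GAC Asp — identical.
Codon 3: GGC Gly / GGC Gly — identical.
Codon 4: ACU Thr / ACU Thr — identical.
Codon 5: CAG Gln / CAA Gln — synonymous.
Codon 6: UCU Ser / UCU Ser — identical.
Codon 7: CUA Leu / AUU Ile — nonsynonymous.
Codon 8: ACC Thr / ACC Thr — identical.
Codon 9: UGU Cys / UGU Cys — identical.
Synonymous differences: 2.

2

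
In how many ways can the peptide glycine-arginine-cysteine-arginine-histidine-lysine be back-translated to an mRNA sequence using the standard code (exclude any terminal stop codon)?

1152

Gly: 4 codons.
Arg: 6 codons.
Cys: 2 codons.
Arg: 6 codons.
His: 2 codons.
Lys: 2 codons.
4 × 6 × 2 × 6 × 2 × 2 = 1152.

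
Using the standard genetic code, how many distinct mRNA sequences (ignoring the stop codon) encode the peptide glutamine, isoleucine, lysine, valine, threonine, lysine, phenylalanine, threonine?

3072

Gln: 2 codons.
Ile: 3 codons.
Lys: 2 codons.
Val: 4 codons.
Thr: 4 codons.
Lys: 2 codons.
Phe: 2 codons.
Thr: 4 codons.
2 × 3 × 2 × 4 × 4 × 2 × 2 × 4 = 3072.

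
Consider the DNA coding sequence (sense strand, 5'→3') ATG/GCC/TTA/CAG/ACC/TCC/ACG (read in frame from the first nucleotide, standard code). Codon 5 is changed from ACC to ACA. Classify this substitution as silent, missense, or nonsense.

Position 15 falls in codon 5: ACC → Thr.
After the substitution the codon is ACA → Thr.
Both encode Thr, so the change is synonymous.

silent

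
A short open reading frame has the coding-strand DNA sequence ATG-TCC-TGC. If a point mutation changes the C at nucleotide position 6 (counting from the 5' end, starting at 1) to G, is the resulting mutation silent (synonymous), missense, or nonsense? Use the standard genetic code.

silent

Position 6 falls in codon 2: TCC → Ser.
After the substitution the codon is TCG → Ser.
Both encode Ser, so the change is synonymous.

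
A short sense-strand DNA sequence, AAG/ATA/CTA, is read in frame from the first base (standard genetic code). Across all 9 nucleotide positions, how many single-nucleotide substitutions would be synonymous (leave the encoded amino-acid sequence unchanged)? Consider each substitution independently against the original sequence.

7

Codon 1 (AAG, Lys): 1 synonymous substitution.
Codon 2 (ATA, Ile): 2 synonymous substitutions.
Codon 3 (CTA, Leu): 4 synonymous substitutions.
Total: 1 + 2 + 4 = 7.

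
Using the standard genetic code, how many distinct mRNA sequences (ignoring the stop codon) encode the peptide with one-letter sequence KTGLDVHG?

Lys: 2 codons.
Thr: 4 codons.
Gly: 4 codons.
Leu: 6 codons.
Asp: 2 codons.
Val: 4 codons.
His: 2 codons.
Gly: 4 codons.
2 × 4 × 4 × 6 × 2 × 4 × 2 × 4 = 12288.

12288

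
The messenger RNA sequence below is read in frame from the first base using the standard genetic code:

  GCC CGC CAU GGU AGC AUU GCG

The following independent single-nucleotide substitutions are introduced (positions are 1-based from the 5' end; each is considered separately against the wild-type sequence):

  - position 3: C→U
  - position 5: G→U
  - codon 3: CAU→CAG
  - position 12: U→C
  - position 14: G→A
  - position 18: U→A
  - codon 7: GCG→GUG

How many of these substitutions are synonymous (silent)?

3

Codon 1: GCC (Ala) → GCU (Ala) — synonymous.
Codon 2: CGC (Arg) → CUC (Leu) — missense.
Codon 3: CAU (His) → CAG (Gln) — missense.
Codon 4: GGU (Gly) → GGC (Gly) — synonymous.
Codon 5: AGC (Ser) → AAC (Asn) — missense.
Codon 6: AUU (Ile) → AUA (Ile) — synonymous.
Codon 7: GCG (Ala) → GUG (Val) — missense.
Synonymous: 3 of 7.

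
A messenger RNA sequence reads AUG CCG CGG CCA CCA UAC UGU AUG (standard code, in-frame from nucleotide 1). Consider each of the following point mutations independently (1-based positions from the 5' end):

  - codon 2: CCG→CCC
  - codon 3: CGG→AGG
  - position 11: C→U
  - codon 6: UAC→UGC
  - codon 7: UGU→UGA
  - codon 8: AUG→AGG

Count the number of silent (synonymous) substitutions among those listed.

Codon 2: CCG (Pro) → CCC (Pro) — synonymous.
Codon 3: CGG (Arg) → AGG (Arg) — synonymous.
Codon 4: CCA (Pro) → CUA (Leu) — missense.
Codon 6: UAC (Tyr) → UGC (Cys) — missense.
Codon 7: UGU (Cys) → UGA (Stop) — nonsense.
Codon 8: AUG (Met) → AGG (Arg) — missense.
Synonymous: 2 of 6.

2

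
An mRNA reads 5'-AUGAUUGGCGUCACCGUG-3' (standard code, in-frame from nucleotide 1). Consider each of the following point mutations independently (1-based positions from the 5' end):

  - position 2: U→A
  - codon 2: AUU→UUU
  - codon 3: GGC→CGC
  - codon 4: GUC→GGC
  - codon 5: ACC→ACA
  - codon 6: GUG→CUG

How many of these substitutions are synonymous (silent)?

1

Codon 1: AUG (Met) → AAG (Lys) — missense.
Codon 2: AUU (Ile) → UUU (Phe) — missense.
Codon 3: GGC (Gly) → CGC (Arg) — missense.
Codon 4: GUC (Val) → GGC (Gly) — missense.
Codon 5: ACC (Thr) → ACA (Thr) — synonymous.
Codon 6: GUG (Val) → CUG (Leu) — missense.
Synonymous: 1 of 6.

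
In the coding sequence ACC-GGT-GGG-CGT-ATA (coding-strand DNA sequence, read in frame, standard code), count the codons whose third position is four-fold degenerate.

Codon 1 ACC (Thr): third position 4-fold.
Codon 2 GGT (Gly): third position 4-fold.
Codon 3 GGG (Gly): third position 4-fold.
Codon 4 CGT (Arg): third position 4-fold.
Codon 5 ATA (Ile): third position 3-fold.
Four-fold degenerate third positions: 4.

4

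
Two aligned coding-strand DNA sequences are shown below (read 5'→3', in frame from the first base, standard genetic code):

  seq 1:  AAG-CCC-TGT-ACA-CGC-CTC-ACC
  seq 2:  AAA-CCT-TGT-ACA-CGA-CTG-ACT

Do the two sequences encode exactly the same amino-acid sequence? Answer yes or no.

Codon 1: AAG Lys / AAA Lys — synonymous.
Codon 2: CCC Pro / CCT Pro — synonymous.
Codon 3: TGT Cys / TGT Cys — identical.
Codon 4: ACA Thr / ACA Thr — identical.
Codon 5: CGC Arg / CGA Arg — synonymous.
Codon 6: CTC Leu / CTG Leu — synonymous.
Codon 7: ACC Thr / ACT Thr — synonymous.
Nonsynonymous differences: 0 → same protein.

yes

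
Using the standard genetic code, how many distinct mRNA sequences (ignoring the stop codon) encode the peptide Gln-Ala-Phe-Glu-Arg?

192

Gln: 2 codons.
Ala: 4 codons.
Phe: 2 codons.
Glu: 2 codons.
Arg: 6 codons.
2 × 4 × 2 × 2 × 6 = 192.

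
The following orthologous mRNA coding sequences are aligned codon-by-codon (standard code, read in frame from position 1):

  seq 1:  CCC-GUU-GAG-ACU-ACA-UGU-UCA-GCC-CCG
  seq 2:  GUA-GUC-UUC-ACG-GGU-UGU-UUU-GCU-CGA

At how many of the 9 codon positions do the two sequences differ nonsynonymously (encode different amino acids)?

Codon 1: CCC Pro / GUA Val — nonsynonymous.
Codon 2: GUU Val / GUC Val — synonymous.
Codon 3: GAG Glu / UUC Phe — nonsynonymous.
Codon 4: ACU Thr / ACG Thr — synonymous.
Codon 5: ACA Thr / GGU Gly — nonsynonymous.
Codon 6: UGU Cys / UGU Cys — identical.
Codon 7: UCA Ser / UUU Phe — nonsynonymous.
Codon 8: GCC Ala / GCU Ala — synonymous.
Codon 9: CCG Pro / CGA Arg — nonsynonymous.
Nonsynonymous differences: 5.

5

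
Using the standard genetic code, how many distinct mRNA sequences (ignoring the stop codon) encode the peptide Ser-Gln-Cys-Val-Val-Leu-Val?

Ser: 6 codons.
Gln: 2 codons.
Cys: 2 codons.
Val: 4 codons.
Val: 4 codons.
Leu: 6 codons.
Val: 4 codons.
6 × 2 × 2 × 4 × 4 × 6 × 4 = 9216.

9216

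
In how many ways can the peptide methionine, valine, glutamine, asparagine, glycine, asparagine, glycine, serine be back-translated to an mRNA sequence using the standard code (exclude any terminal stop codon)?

3072

Met: 1 codon.
Val: 4 codons.
Gln: 2 codons.
Asn: 2 codons.
Gly: 4 codons.
Asn: 2 codons.
Gly: 4 codons.
Ser: 6 codons.
1 × 4 × 2 × 2 × 4 × 2 × 4 × 6 = 3072.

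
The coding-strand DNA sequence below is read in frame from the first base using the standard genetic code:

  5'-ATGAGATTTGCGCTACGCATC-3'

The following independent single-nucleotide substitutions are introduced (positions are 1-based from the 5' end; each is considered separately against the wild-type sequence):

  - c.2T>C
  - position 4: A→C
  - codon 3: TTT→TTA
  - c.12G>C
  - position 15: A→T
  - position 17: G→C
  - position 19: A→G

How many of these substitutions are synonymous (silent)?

Codon 1: ATG (Met) → ACG (Thr) — missense.
Codon 2: AGA (Arg) → CGA (Arg) — synonymous.
Codon 3: TTT (Phe) → TTA (Leu) — missense.
Codon 4: GCG (Ala) → GCC (Ala) — synonymous.
Codon 5: CTA (Leu) → CTT (Leu) — synonymous.
Codon 6: CGC (Arg) → CCC (Pro) — missense.
Codon 7: ATC (Ile) → GTC (Val) — missense.
Synonymous: 3 of 7.

3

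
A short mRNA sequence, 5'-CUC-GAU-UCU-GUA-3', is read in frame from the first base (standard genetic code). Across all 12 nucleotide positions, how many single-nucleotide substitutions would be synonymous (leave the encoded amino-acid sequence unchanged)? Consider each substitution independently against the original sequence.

Codon 1 (CUC, Leu): 3 synonymous substitutions.
Codon 2 (GAU, Asp): 1 synonymous substitution.
Codon 3 (UCU, Ser): 3 synonymous substitutions.
Codon 4 (GUA, Val): 3 synonymous substitutions.
Total: 3 + 1 + 3 + 3 = 10.

10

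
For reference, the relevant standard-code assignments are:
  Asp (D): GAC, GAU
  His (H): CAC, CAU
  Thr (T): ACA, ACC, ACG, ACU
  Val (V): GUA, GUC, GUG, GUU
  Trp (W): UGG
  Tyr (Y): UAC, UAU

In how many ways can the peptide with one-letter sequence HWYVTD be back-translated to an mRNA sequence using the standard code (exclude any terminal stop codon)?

His: 2 codons.
Trp: 1 codon.
Tyr: 2 codons.
Val: 4 codons.
Thr: 4 codons.
Asp: 2 codons.
2 × 1 × 2 × 4 × 4 × 2 = 128.

128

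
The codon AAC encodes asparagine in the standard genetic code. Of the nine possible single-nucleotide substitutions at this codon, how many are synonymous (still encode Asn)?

1

Position 1: none → 0 synonymous.
Position 2: none → 0 synonymous.
Position 3: AAT → 1 synonymous.
Total: 0 + 0 + 1 = 1.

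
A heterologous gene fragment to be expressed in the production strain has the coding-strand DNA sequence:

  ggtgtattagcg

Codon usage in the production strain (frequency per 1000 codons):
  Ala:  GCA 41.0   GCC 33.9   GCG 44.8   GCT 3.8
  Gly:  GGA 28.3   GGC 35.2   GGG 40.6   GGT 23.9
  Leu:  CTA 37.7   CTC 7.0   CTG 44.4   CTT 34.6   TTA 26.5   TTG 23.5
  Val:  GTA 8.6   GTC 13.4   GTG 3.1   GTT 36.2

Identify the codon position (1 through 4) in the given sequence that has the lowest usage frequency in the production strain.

Codon 1 GGT (Gly): 23.9 per 1000.
Codon 2 GTA (Val): 8.6 per 1000.
Codon 3 TTA (Leu): 26.5 per 1000.
Codon 4 GCG (Ala): 44.8 per 1000.
Lowest frequency is 8.6 at codon 2.

2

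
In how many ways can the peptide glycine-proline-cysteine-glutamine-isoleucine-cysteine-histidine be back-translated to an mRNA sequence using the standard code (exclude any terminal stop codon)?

768

Gly: 4 codons.
Pro: 4 codons.
Cys: 2 codons.
Gln: 2 codons.
Ile: 3 codons.
Cys: 2 codons.
His: 2 codons.
4 × 4 × 2 × 2 × 3 × 2 × 2 = 768.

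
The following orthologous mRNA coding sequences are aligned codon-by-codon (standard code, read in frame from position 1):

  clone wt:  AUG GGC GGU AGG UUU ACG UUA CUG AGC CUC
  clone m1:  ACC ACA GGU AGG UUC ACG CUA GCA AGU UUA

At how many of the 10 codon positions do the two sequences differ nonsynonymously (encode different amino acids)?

Codon 1: AUG Met / ACC Thr — nonsynonymous.
Codon 2: GGC Gly / ACA Thr — nonsynonymous.
Codon 3: GGU Gly / GGU Gly — identical.
Codon 4: AGG Arg / AGG Arg — identical.
Codon 5: UUU Phe / UUC Phe — synonymous.
Codon 6: ACG Thr / ACG Thr — identical.
Codon 7: UUA Leu / CUA Leu — synonymous.
Codon 8: CUG Leu / GCA Ala — nonsynonymous.
Codon 9: AGC Ser / AGU Ser — synonymous.
Codon 10: CUC Leu / UUA Leu — synonymous.
Nonsynonymous differences: 3.

3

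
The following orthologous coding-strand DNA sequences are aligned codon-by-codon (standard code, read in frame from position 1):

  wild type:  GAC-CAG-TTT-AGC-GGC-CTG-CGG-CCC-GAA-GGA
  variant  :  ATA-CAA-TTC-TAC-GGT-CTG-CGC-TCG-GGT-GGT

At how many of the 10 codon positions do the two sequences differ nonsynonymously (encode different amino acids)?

Codon 1: GAC Asp / ATA Ile — nonsynonymous.
Codon 2: CAG Gln / CAA Gln — synonymous.
Codon 3: TTT Phe / TTC Phe — synonymous.
Codon 4: AGC Ser / TAC Tyr — nonsynonymous.
Codon 5: GGC Gly / GGT Gly — synonymous.
Codon 6: CTG Leu / CTG Leu — identical.
Codon 7: CGG Arg / CGC Arg — synonymous.
Codon 8: CCC Pro / TCG Ser — nonsynonymous.
Codon 9: GAA Glu / GGT Gly — nonsynonymous.
Codon 10: GGA Gly / GGT Gly — synonymous.
Nonsynonymous differences: 4.

4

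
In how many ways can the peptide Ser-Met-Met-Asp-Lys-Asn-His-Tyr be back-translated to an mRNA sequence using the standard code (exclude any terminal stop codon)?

192

Ser: 6 codons.
Met: 1 codon.
Met: 1 codon.
Asp: 2 codons.
Lys: 2 codons.
Asn: 2 codons.
His: 2 codons.
Tyr: 2 codons.
6 × 1 × 1 × 2 × 2 × 2 × 2 × 2 = 192.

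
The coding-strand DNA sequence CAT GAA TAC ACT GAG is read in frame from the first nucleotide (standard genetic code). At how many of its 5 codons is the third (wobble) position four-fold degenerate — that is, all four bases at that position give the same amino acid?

1

Codon 1 CAT (His): third position 2-fold.
Codon 2 GAA (Glu): third position 2-fold.
Codon 3 TAC (Tyr): third position 2-fold.
Codon 4 ACT (Thr): third position 4-fold.
Codon 5 GAG (Glu): third position 2-fold.
Four-fold degenerate third positions: 1.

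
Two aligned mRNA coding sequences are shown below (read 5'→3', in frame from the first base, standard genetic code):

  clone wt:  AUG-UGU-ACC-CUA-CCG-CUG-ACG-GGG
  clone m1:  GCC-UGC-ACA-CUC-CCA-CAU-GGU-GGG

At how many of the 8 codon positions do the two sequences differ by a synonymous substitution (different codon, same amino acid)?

4

Codon 1: AUG Met / GCC Ala — nonsynonymous.
Codon 2: UGU Cys / UGC Cys — synonymous.
Codon 3: ACC Thr / ACA Thr — synonymous.
Codon 4: CUA Leu / CUC Leu — synonymous.
Codon 5: CCG Pro / CCA Pro — synonymous.
Codon 6: CUG Leu / CAU His — nonsynonymous.
Codon 7: ACG Thr / GGU Gly — nonsynonymous.
Codon 8: GGG Gly / GGG Gly — identical.
Synonymous differences: 4.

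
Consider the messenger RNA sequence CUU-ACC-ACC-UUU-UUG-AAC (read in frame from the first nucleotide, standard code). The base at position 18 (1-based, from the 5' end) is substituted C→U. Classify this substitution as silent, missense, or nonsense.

Position 18 falls in codon 6: AAC → Asn.
After the substitution the codon is AAU → Asn.
Both encode Asn, so the change is synonymous.

silent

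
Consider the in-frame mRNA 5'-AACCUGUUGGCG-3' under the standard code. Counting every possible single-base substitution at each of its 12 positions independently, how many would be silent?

Codon 1 (AAC, Asn): 1 synonymous substitution.
Codon 2 (CUG, Leu): 4 synonymous substitutions.
Codon 3 (UUG, Leu): 2 synonymous substitutions.
Codon 4 (GCG, Ala): 3 synonymous substitutions.
Total: 1 + 4 + 2 + 3 = 10.

10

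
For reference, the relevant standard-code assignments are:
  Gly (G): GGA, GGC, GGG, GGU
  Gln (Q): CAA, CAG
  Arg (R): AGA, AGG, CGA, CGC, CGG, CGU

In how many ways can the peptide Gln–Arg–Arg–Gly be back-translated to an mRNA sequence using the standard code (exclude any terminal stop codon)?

288

Gln: 2 codons.
Arg: 6 codons.
Arg: 6 codons.
Gly: 4 codons.
2 × 6 × 6 × 4 = 288.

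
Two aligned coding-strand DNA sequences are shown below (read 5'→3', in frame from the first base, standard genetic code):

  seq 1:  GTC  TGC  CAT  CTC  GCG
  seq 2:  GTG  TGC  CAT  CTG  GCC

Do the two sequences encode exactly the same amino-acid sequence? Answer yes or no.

yes

Codon 1: GTC Val / GTG Val — synonymous.
Codon 2: TGC Cys / TGC Cys — identical.
Codon 3: CAT His / CAT His — identical.
Codon 4: CTC Leu / CTG Leu — synonymous.
Codon 5: GCG Ala / GCC Ala — synonymous.
Nonsynonymous differences: 0 → same protein.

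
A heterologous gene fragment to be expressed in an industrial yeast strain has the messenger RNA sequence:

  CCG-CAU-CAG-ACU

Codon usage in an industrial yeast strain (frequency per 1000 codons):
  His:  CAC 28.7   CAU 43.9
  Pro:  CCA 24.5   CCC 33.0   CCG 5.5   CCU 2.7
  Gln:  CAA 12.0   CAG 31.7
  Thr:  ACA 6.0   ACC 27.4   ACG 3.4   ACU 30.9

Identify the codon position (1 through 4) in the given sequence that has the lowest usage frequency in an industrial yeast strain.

1

Codon 1 CCG (Pro): 5.5 per 1000.
Codon 2 CAU (His): 43.9 per 1000.
Codon 3 CAG (Gln): 31.7 per 1000.
Codon 4 ACU (Thr): 30.9 per 1000.
Lowest frequency is 5.5 at codon 1.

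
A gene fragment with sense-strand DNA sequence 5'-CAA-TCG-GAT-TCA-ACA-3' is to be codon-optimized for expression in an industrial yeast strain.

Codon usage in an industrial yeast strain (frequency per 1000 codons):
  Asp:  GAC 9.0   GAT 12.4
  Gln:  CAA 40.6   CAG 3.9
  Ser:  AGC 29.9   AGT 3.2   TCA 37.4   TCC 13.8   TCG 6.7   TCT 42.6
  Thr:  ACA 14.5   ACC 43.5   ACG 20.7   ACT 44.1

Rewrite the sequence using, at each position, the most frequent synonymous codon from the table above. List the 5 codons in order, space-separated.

CAA TCT GAT TCT ACT

Codon 1 (Gln): best is CAA at 40.6.
Codon 2 (Ser): best is TCT at 42.6.
Codon 3 (Asp): best is GAT at 12.4.
Codon 4 (Ser): best is TCT at 42.6.
Codon 5 (Thr): best is ACT at 44.1.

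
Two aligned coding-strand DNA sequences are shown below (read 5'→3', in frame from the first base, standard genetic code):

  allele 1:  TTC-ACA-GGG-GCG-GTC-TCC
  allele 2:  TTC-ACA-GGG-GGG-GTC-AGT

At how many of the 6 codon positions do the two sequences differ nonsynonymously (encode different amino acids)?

1

Codon 1: TTC Phe / TTC Phe — identical.
Codon 2: ACA Thr / ACA Thr — identical.
Codon 3: GGG Gly / GGG Gly — identical.
Codon 4: GCG Ala / GGG Gly — nonsynonymous.
Codon 5: GTC Val / GTC Val — identical.
Codon 6: TCC Ser / AGT Ser — synonymous.
Nonsynonymous differences: 1.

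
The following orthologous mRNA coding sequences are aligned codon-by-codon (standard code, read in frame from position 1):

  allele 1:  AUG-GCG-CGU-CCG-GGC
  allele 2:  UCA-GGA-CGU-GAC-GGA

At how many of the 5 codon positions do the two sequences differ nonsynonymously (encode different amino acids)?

3

Codon 1: AUG Met / UCA Ser — nonsynonymous.
Codon 2: GCG Ala / GGA Gly — nonsynonymous.
Codon 3: CGU Arg / CGU Arg — identical.
Codon 4: CCG Pro / GAC Asp — nonsynonymous.
Codon 5: GGC Gly / GGA Gly — synonymous.
Nonsynonymous differences: 3.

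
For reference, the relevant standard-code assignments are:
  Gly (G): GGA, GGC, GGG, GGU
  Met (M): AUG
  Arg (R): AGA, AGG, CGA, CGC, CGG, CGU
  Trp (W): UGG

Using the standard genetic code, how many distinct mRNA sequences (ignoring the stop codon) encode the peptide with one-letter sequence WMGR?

24

Trp: 1 codon.
Met: 1 codon.
Gly: 4 codons.
Arg: 6 codons.
1 × 1 × 4 × 6 = 24.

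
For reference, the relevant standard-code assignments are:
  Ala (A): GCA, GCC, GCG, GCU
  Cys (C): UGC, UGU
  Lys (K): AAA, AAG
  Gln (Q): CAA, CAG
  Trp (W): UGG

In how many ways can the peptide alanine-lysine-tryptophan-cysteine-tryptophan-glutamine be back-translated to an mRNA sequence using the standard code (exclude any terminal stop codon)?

32

Ala: 4 codons.
Lys: 2 codons.
Trp: 1 codon.
Cys: 2 codons.
Trp: 1 codon.
Gln: 2 codons.
4 × 2 × 1 × 2 × 1 × 2 = 32.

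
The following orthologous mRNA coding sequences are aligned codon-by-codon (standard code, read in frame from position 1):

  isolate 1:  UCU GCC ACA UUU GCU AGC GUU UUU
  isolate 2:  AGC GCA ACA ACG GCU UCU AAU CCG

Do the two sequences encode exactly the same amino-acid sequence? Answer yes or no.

no

Codon 1: UCU Ser / AGC Ser — synonymous.
Codon 2: GCC Ala / GCA Ala — synonymous.
Codon 3: ACA Thr / ACA Thr — identical.
Codon 4: UUU Phe / ACG Thr — nonsynonymous.
Codon 5: GCU Ala / GCU Ala — identical.
Codon 6: AGC Ser / UCU Ser — synonymous.
Codon 7: GUU Val / AAU Asn — nonsynonymous.
Codon 8: UUU Phe / CCG Pro — nonsynonymous.
Nonsynonymous differences: 3 → different protein.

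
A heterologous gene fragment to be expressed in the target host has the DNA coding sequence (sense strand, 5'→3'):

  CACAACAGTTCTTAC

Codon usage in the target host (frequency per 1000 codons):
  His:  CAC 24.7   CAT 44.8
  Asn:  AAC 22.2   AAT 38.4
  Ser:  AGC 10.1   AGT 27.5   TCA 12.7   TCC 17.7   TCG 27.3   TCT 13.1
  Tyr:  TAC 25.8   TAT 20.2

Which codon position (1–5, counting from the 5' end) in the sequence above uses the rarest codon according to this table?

Codon 1 CAC (His): 24.7 per 1000.
Codon 2 AAC (Asn): 22.2 per 1000.
Codon 3 AGT (Ser): 27.5 per 1000.
Codon 4 TCT (Ser): 13.1 per 1000.
Codon 5 TAC (Tyr): 25.8 per 1000.
Lowest frequency is 13.1 at codon 4.

4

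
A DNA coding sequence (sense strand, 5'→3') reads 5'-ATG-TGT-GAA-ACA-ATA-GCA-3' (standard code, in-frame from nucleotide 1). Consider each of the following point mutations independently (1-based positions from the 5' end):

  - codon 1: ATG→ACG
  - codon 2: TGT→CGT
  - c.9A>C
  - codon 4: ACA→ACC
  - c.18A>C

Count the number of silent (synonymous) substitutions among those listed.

2

Codon 1: ATG (Met) → ACG (Thr) — missense.
Codon 2: TGT (Cys) → CGT (Arg) — missense.
Codon 3: GAA (Glu) → GAC (Asp) — missense.
Codon 4: ACA (Thr) → ACC (Thr) — synonymous.
Codon 6: GCA (Ala) → GCC (Ala) — synonymous.
Synonymous: 2 of 5.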